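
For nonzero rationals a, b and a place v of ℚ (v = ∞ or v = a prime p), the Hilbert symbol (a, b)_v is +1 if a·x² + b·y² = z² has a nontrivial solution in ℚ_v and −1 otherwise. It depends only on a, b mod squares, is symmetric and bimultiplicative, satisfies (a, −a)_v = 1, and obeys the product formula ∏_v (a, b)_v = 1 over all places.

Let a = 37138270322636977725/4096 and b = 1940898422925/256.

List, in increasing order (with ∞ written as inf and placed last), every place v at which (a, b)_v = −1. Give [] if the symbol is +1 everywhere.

[7, 11, 19, 41]

Mod squares: a ≡ 6061, b ≡ 3157. Check v ∈ {∞, 2, 3, 5, 7, 11, 19, 29, 41}.
v=29: a=29^3·(≡20), b=29^2·(≡6) mod 29; (20|29)=+1, (6|29)=+1; (−1)^{3·2·14}·(+1)^2·(+1)^3 = +1.
v=5: a=5^2·(≡4), b=5^2·(≡2) mod 5; (4|5)=+1, (2|5)=-1; (−1)^{2·2·2}·(+1)^2·(-1)^2 = +1.
v=41: a=41^2·(≡29), b=41^1·(≡32) mod 41; (29|41)=-1, (32|41)=+1; (−1)^{2·1·20}·(-1)^1·(+1)^2 = -1.
v=19: a=19^3·(≡10), b=19^2·(≡12) mod 19; (10|19)=-1, (12|19)=-1; (−1)^{3·2·9}·(-1)^2·(-1)^3 = -1.
v=2: v_2(a)=-12, v_2(b)=-8; units ≡ 5, 5 (mod 8); ε·ε+αω+βω = 0·0+-12·1+-8·1 ≡ 0  ⇒  (a,b)_2 = +1.
v=3: a=3^4·(≡1), b=3^4·(≡1) mod 3; (1|3)=+1, (1|3)=+1; (−1)^{4·4·1}·(+1)^4·(+1)^4 = +1.
v=7: a=7^2·(≡5), b=7^1·(≡6) mod 7; (5|7)=-1, (6|7)=-1; (−1)^{2·1·3}·(-1)^1·(-1)^2 = -1.
v=11: a=11^3·(≡3), b=11^1·(≡4) mod 11; (3|11)=+1, (4|11)=+1; (−1)^{3·1·5}·(+1)^1·(+1)^3 = -1.
v=∞: 6061 > 0 and 3157 > 0  ⇒  (a,b)_∞ = +1.
|Ram(6061, 3157)| = 4, even; anisotropic at {7, 11, 19, 41}.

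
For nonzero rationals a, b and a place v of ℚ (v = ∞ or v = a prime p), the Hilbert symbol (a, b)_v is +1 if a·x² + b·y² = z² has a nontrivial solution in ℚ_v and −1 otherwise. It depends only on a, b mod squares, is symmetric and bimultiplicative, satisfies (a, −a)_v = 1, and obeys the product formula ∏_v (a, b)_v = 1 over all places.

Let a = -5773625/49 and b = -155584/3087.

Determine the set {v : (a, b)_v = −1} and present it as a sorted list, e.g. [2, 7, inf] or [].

(a, b) ≡ (-230945, -17017) mod (ℚ^×)²; places V = {2, 3, 5, 7, 11, 13, 17, 19, ∞}.
(a,b)_3: α=0, u≡1; β=-2, v≡2 (mod 3); (1|3)=+1, (2|3)=-1; sign (−1)^0·+1^-2·-1^0 = +1.
(a,b)_2: α=0, β=6; u≡7, v≡7 (mod 8); ε(u)ε(v)=1·1, αω(v)=0·0, βω(u)=6·0; sum ≡ 1  ⇒  -1.
(a,b)_13: α=1, u≡2; β=1, v≡3 (mod 13); (2|13)=-1, (3|13)=+1; sign (−1)^0·-1^1·+1^1 = -1.
(a,b)_17: α=1, u≡8; β=1, v≡13 (mod 17); (8|17)=+1, (13|17)=+1; sign (−1)^0·+1^1·+1^1 = +1.
(a,b)_19: α=1, u≡1; β=0, v≡5 (mod 19); (1|19)=+1, (5|19)=+1; sign (−1)^0·+1^0·+1^1 = +1.
(a,b)_5: α=3, u≡4; β=0, v≡3 (mod 5); (4|5)=+1, (3|5)=-1; sign (−1)^0·+1^0·-1^3 = -1.
(a,b)_7: α=-2, u≡3; β=-3, v≡6 (mod 7); (3|7)=-1, (6|7)=-1; sign (−1)^0·-1^-3·-1^-2 = -1.
(a,b)_11: α=1, u≡9; β=1, v≡5 (mod 11); (9|11)=+1, (5|11)=+1; sign (−1)^1·+1^1·+1^1 = -1.
(a,b)_∞: sgn(-230945)=−, sgn(-17017)=−, so -1.
(-230945, -17017 / ℚ) ramifies at {2, 5, 7, 11, 13, ∞}: a division algebra.

[2, 5, 7, 11, 13, inf]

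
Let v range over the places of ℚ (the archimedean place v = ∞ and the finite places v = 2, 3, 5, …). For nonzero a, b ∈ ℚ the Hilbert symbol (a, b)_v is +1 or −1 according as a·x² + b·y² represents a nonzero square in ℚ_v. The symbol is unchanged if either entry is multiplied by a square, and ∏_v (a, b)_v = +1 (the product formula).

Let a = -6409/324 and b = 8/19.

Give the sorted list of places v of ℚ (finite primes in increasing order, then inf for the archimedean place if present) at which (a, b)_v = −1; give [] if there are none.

[2, 19]

(a, b) ≡ (-6409, 38) mod (ℚ^×)²; places V = {2, 3, 13, 17, 19, 29, ∞}.
(a,b)_29: α=1, u≡8; β=0, v≡5 (mod 29); (8|29)=-1, (5|29)=+1; sign (−1)^0·-1^0·+1^1 = +1.
(a,b)_∞: sgn(-6409)=−, sgn(38)=+, so +1.
(a,b)_17: α=1, u≡14; β=0, v≡4 (mod 17); (14|17)=-1, (4|17)=+1; sign (−1)^0·-1^0·+1^1 = +1.
(a,b)_13: α=1, u≡12; β=0, v≡10 (mod 13); (12|13)=+1, (10|13)=+1; sign (−1)^0·+1^0·+1^1 = +1.
(a,b)_3: α=-4, u≡2; β=0, v≡2 (mod 3); (2|3)=-1, (2|3)=-1; sign (−1)^0·-1^0·-1^-4 = +1.
(a,b)_2: α=-2, β=3; u≡7, v≡3 (mod 8); ε(u)ε(v)=1·1, αω(v)=-2·1, βω(u)=3·0; sum ≡ 1  ⇒  -1.
(a,b)_19: α=0, u≡13; β=-1, v≡8 (mod 19); (13|19)=-1, (8|19)=-1; sign (−1)^0·-1^-1·-1^0 = -1.
(-6409, 38 / ℚ) ramifies at {2, 19}: a division algebra.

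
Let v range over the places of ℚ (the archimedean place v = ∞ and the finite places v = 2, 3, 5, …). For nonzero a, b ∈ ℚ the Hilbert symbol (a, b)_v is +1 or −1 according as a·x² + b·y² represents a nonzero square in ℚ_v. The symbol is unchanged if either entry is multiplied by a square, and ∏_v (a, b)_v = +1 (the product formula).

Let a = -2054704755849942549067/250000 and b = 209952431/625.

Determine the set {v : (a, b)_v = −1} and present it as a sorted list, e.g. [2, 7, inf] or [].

[13, 43]

Mod squares: a ≡ -11558443, b ≡ 726479. Check v ∈ {∞, 2, 5, 11, 13, 17, 23, 29, 31, 37, 41, 43, 47}.
v=37: a=37^2·(≡15), b=37^0·(≡9) mod 37; (15|37)=-1, (9|37)=+1; (−1)^{2·0·18}·(-1)^0·(+1)^2 = +1.
v=∞: -11558443 < 0 and 726479 > 0  ⇒  (a,b)_∞ = +1.
v=13: a=13^1·(≡2), b=13^1·(≡1) mod 13; (2|13)=-1, (1|13)=+1; (−1)^{1·1·6}·(-1)^1·(+1)^1 = -1.
v=41: a=41^2·(≡32), b=41^1·(≡26) mod 41; (32|41)=+1, (26|41)=-1; (−1)^{2·1·20}·(+1)^1·(-1)^2 = +1.
v=17: a=17^2·(≡7), b=17^2·(≡4) mod 17; (7|17)=-1, (4|17)=+1; (−1)^{2·2·8}·(-1)^2·(+1)^2 = +1.
v=2: v_2(a)=-4, v_2(b)=0; units ≡ 5, 7 (mod 8); ε·ε+αω+βω = 0·1+-4·0+0·1 ≡ 0  ⇒  (a,b)_2 = +1.
v=23: a=23^1·(≡8), b=23^0·(≡9) mod 23; (8|23)=+1, (9|23)=+1; (−1)^{1·0·11}·(+1)^0·(+1)^1 = +1.
v=43: a=43^1·(≡11), b=43^0·(≡5) mod 43; (11|43)=+1, (5|43)=-1; (−1)^{1·0·21}·(+1)^0·(-1)^1 = -1.
v=47: a=47^2·(≡34), b=47^1·(≡44) mod 47; (34|47)=+1, (44|47)=-1; (−1)^{2·1·23}·(+1)^1·(-1)^2 = +1.
v=29: a=29^1·(≡24), b=29^1·(≡13) mod 29; (24|29)=+1, (13|29)=+1; (−1)^{1·1·14}·(+1)^1·(+1)^1 = +1.
v=11: a=11^2·(≡1), b=11^0·(≡2) mod 11; (1|11)=+1, (2|11)=-1; (−1)^{2·0·5}·(+1)^0·(-1)^2 = +1.
v=31: a=31^1·(≡30), b=31^0·(≡19) mod 31; (30|31)=-1, (19|31)=+1; (−1)^{1·0·15}·(-1)^0·(+1)^1 = +1.
v=5: a=5^-6·(≡3), b=5^-4·(≡1) mod 5; (3|5)=-1, (1|5)=+1; (−1)^{-6·-4·2}·(-1)^-4·(+1)^-6 = +1.
(-11558443, 726479 / ℚ) ramifies at {13, 43}: a division algebra.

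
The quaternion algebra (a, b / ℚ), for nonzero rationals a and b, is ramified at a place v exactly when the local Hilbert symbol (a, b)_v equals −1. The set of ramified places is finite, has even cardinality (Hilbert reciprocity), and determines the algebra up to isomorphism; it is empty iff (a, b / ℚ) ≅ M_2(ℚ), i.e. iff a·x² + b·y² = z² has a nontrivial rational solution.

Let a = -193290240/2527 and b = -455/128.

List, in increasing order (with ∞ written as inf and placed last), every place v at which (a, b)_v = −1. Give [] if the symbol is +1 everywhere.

[2, 3, 5, inf]

(a, b) ≡ (-2730, -910) mod (ℚ^×)²; places V = {2, 3, 5, 7, 11, 13, 19, ∞}.
(a,b)_19: α=-2, u≡4; β=0, v≡15 (mod 19); (4|19)=+1, (15|19)=-1; sign (−1)^0·+1^0·-1^-2 = +1.
(a,b)_∞: sgn(-2730)=−, sgn(-910)=−, so -1.
(a,b)_13: α=1, u≡2; β=1, v≡11 (mod 13); (2|13)=-1, (11|13)=-1; sign (−1)^0·-1^1·-1^1 = +1.
(a,b)_3: α=1, u≡2; β=0, v≡2 (mod 3); (2|3)=-1, (2|3)=-1; sign (−1)^0·-1^0·-1^1 = -1.
(a,b)_7: α=-1, u≡1; β=1, v≡6 (mod 7); (1|7)=+1, (6|7)=-1; sign (−1)^1·+1^1·-1^-1 = +1.
(a,b)_11: α=2, u≡3; β=0, v≡1 (mod 11); (3|11)=+1, (1|11)=+1; sign (−1)^0·+1^0·+1^2 = +1.
(a,b)_2: α=13, β=-7; u≡3, v≡1 (mod 8); ε(u)ε(v)=1·0, αω(v)=13·0, βω(u)=-7·1; sum ≡ 1  ⇒  -1.
(a,b)_5: α=1, u≡1; β=1, v≡3 (mod 5); (1|5)=+1, (3|5)=-1; sign (−1)^0·+1^1·-1^1 = -1.
Ram(-2730, -910) = {2, 3, 5, ∞}; no ℚ_2-point on the conic.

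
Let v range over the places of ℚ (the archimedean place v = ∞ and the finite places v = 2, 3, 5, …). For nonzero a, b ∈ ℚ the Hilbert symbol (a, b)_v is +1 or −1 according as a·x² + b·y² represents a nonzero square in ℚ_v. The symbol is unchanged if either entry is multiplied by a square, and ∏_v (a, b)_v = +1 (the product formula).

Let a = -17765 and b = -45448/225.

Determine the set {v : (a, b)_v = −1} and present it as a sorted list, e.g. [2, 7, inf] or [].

[5, 13, 17, 19, 23, inf]

Mod squares: a ≡ -17765, b ≡ -11362. Check v ∈ {∞, 2, 3, 5, 11, 13, 17, 19, 23}.
v=13: a=13^0·(≡6), b=13^1·(≡10) mod 13; (6|13)=-1, (10|13)=+1; (−1)^{0·1·6}·(-1)^1·(+1)^0 = -1.
v=19: a=19^1·(≡15), b=19^1·(≡12) mod 19; (15|19)=-1, (12|19)=-1; (−1)^{1·1·9}·(-1)^1·(-1)^1 = -1.
v=3: a=3^0·(≡1), b=3^-2·(≡2) mod 3; (1|3)=+1, (2|3)=-1; (−1)^{0·-2·1}·(+1)^-2·(-1)^0 = +1.
v=17: a=17^1·(≡9), b=17^0·(≡11) mod 17; (9|17)=+1, (11|17)=-1; (−1)^{1·0·8}·(+1)^0·(-1)^1 = -1.
v=11: a=11^1·(≡2), b=11^0·(≡3) mod 11; (2|11)=-1, (3|11)=+1; (−1)^{1·0·5}·(-1)^0·(+1)^1 = +1.
v=5: a=5^1·(≡2), b=5^-2·(≡3) mod 5; (2|5)=-1, (3|5)=-1; (−1)^{1·-2·2}·(-1)^-2·(-1)^1 = -1.
v=∞: -17765 < 0 and -11362 < 0  ⇒  (a,b)_∞ = -1.
v=23: a=23^0·(≡14), b=23^1·(≡18) mod 23; (14|23)=-1, (18|23)=+1; (−1)^{0·1·11}·(-1)^1·(+1)^0 = -1.
v=2: v_2(a)=0, v_2(b)=3; units ≡ 3, 7 (mod 8); ε·ε+αω+βω = 1·1+0·0+3·1 ≡ 0  ⇒  (a,b)_2 = +1.
Ram(-17765, -11362) = {5, 13, 17, 19, 23, ∞}; no ℚ_5-point on the conic.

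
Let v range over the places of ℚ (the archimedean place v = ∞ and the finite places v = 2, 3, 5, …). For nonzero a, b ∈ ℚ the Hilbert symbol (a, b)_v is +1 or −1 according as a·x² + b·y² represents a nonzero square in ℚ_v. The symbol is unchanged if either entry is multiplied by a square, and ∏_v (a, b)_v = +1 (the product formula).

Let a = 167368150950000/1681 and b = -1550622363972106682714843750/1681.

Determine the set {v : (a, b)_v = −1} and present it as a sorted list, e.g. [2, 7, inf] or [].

(a, b) ≡ (1181895, -26390) mod (ℚ^×)²; places V = {2, 3, 5, 7, 11, 13, 17, 19, 29, 41, ∞}.
(a,b)_17: α=2, u≡16; β=2, v≡5 (mod 17); (16|17)=+1, (5|17)=-1; sign (−1)^0·+1^2·-1^2 = +1.
(a,b)_41: α=-2, u≡30; β=-2, v≡30 (mod 41); (30|41)=-1, (30|41)=-1; sign (−1)^0·-1^-2·-1^-2 = +1.
(a,b)_5: α=5, u≡4; β=11, v≡3 (mod 5); (4|5)=+1, (3|5)=-1; sign (−1)^0·+1^11·-1^5 = -1.
(a,b)_11: α=1, u≡6; β=0, v≡6 (mod 11); (6|11)=-1, (6|11)=-1; sign (−1)^0·-1^0·-1^1 = -1.
(a,b)_29: α=1, u≡15; β=3, v≡3 (mod 29); (15|29)=-1, (3|29)=-1; sign (−1)^0·-1^3·-1^1 = +1.
(a,b)_13: α=1, u≡5; β=5, v≡6 (mod 13); (5|13)=-1, (6|13)=-1; sign (−1)^0·-1^5·-1^1 = +1.
(a,b)_∞: sgn(1181895)=+, sgn(-26390)=−, so +1.
(a,b)_2: α=4, β=1; u≡7, v≡5 (mod 8); ε(u)ε(v)=1·0, αω(v)=4·1, βω(u)=1·0; sum ≡ 0  ⇒  +1.
(a,b)_19: α=1, u≡15; β=2, v≡5 (mod 19); (15|19)=-1, (5|19)=+1; sign (−1)^0·-1^2·+1^1 = +1.
(a,b)_7: α=2, u≡1; β=5, v≡6 (mod 7); (1|7)=+1, (6|7)=-1; sign (−1)^0·+1^5·-1^2 = +1.
(a,b)_3: α=1, u≡2; β=0, v≡1 (mod 3); (2|3)=-1, (1|3)=+1; sign (−1)^0·-1^0·+1^1 = +1.
|Ram(1181895, -26390)| = 2, even; anisotropic at {5, 11}.

[5, 11]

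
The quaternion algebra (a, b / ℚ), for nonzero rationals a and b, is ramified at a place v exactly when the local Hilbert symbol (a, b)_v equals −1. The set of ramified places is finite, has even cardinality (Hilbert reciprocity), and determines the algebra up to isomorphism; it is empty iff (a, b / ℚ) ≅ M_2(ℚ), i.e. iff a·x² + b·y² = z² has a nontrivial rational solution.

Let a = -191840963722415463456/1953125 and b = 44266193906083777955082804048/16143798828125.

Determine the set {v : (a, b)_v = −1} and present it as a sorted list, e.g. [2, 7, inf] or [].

Mod squares: a ≡ -330, b ≡ 62985. Check v ∈ {∞, 2, 3, 5, 7, 11, 13, 17, 19, 23}.
v=13: a=13^2·(≡5), b=13^3·(≡9) mod 13; (5|13)=-1, (9|13)=+1; (−1)^{2·3·6}·(-1)^3·(+1)^2 = -1.
v=∞: -330 < 0 and 62985 > 0  ⇒  (a,b)_∞ = +1.
v=2: v_2(a)=5, v_2(b)=4; units ≡ 3, 1 (mod 8); ε·ε+αω+βω = 1·0+5·0+4·1 ≡ 0  ⇒  (a,b)_2 = +1.
v=3: a=3^5·(≡1), b=3^5·(≡1) mod 3; (1|3)=+1, (1|3)=+1; (−1)^{5·5·1}·(+1)^5·(+1)^5 = -1.
v=19: a=19^0·(≡15), b=19^3·(≡9) mod 19; (15|19)=-1, (9|19)=+1; (−1)^{0·3·9}·(-1)^3·(+1)^0 = -1.
v=7: a=7^2·(≡3), b=7^2·(≡6) mod 7; (3|7)=-1, (6|7)=-1; (−1)^{2·2·3}·(-1)^2·(-1)^2 = +1.
v=17: a=17^2·(≡10), b=17^3·(≡13) mod 17; (10|17)=-1, (13|17)=+1; (−1)^{2·3·8}·(-1)^3·(+1)^2 = -1.
v=11: a=11^7·(≡3), b=11^12·(≡7) mod 11; (3|11)=+1, (7|11)=-1; (−1)^{7·12·5}·(+1)^12·(-1)^7 = -1.
v=5: a=5^-9·(≡4), b=5^-15·(≡2) mod 5; (4|5)=+1, (2|5)=-1; (−1)^{-9·-15·2}·(+1)^-15·(-1)^-9 = -1.
v=23: a=23^2·(≡19), b=23^-2·(≡7) mod 23; (19|23)=-1, (7|23)=-1; (−1)^{2·-2·11}·(-1)^-2·(-1)^2 = +1.
|Ram(-330, 62985)| = 6, even; anisotropic at {3, 5, 11, 13, 17, 19}.

[3, 5, 11, 13, 17, 19]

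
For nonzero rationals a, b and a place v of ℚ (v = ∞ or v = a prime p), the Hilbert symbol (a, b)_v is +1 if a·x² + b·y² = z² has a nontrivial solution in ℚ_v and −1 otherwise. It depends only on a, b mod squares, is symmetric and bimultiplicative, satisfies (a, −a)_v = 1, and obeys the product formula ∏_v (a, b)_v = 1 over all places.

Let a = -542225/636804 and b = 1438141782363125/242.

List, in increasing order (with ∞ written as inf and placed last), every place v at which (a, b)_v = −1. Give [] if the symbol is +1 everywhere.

(a, b) ≡ (-41, 324980842) mod (ℚ^×)²; places V = {2, 3, 5, 7, 11, 17, 19, 23, 37, 41, 43, 47, 53, ∞}.
(a,b)_11: α=0, u≡3; β=-2, v≡2 (mod 11); (3|11)=+1, (2|11)=-1; sign (−1)^0·+1^-2·-1^0 = +1.
(a,b)_43: α=0, u≡18; β=1, v≡15 (mod 43); (18|43)=-1, (15|43)=+1; sign (−1)^0·-1^1·+1^0 = -1.
(a,b)_47: α=0, u≡14; β=1, v≡6 (mod 47); (14|47)=+1, (6|47)=+1; sign (−1)^0·+1^1·+1^0 = +1.
(a,b)_41: α=1, u≡8; β=1, v≡39 (mod 41); (8|41)=+1, (39|41)=+1; sign (−1)^0·+1^1·+1^1 = +1.
(a,b)_19: α=-2, u≡1; β=0, v≡4 (mod 19); (1|19)=+1, (4|19)=+1; sign (−1)^0·+1^0·+1^-2 = +1.
(a,b)_2: α=-2, β=-1; u≡7, v≡5 (mod 8); ε(u)ε(v)=1·0, αω(v)=-2·1, βω(u)=-1·0; sum ≡ 0  ⇒  +1.
(a,b)_53: α=0, u≡2; β=1, v≡1 (mod 53); (2|53)=-1, (1|53)=+1; sign (−1)^0·-1^1·+1^0 = -1.
(a,b)_∞: sgn(-41)=−, sgn(324980842)=+, so +1.
(a,b)_23: α=2, u≡11; β=0, v≡20 (mod 23); (11|23)=-1, (20|23)=-1; sign (−1)^0·-1^0·-1^2 = +1.
(a,b)_7: α=-2, u≡4; β=2, v≡2 (mod 7); (4|7)=+1, (2|7)=+1; sign (−1)^0·+1^2·+1^-2 = +1.
(a,b)_37: α=0, u≡9; β=1, v≡21 (mod 37); (9|37)=+1, (21|37)=+1; sign (−1)^0·+1^1·+1^0 = +1.
(a,b)_3: α=-2, u≡1; β=0, v≡1 (mod 3); (1|3)=+1, (1|3)=+1; sign (−1)^0·+1^0·+1^-2 = +1.
(a,b)_17: α=0, u≡7; β=2, v≡2 (mod 17); (7|17)=-1, (2|17)=+1; sign (−1)^0·-1^2·+1^0 = +1.
(a,b)_5: α=2, u≡4; β=4, v≡3 (mod 5); (4|5)=+1, (3|5)=-1; sign (−1)^0·+1^4·-1^2 = +1.
Ram(-41, 324980842) = {43, 53}; no ℚ_43-point on the conic.

[43, 53]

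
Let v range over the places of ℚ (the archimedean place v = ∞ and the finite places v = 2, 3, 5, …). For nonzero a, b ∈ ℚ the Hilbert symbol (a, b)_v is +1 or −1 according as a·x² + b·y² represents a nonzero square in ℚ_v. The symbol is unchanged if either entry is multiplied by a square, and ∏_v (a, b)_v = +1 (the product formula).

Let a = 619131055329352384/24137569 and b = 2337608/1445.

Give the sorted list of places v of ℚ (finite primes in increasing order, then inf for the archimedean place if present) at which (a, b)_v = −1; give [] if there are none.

[2, 7, 13, 19]

(a, b) ≡ (91, 17290) mod (ℚ^×)²; places V = {2, 5, 7, 13, 17, 19, ∞}.
(a,b)_17: α=-6, u≡7; β=-2, v≡8 (mod 17); (7|17)=-1, (8|17)=+1; sign (−1)^0·-1^-2·+1^-6 = +1.
(a,b)_2: α=6, β=3; u≡3, v≡5 (mod 8); ε(u)ε(v)=1·0, αω(v)=6·1, βω(u)=3·1; sum ≡ 1  ⇒  -1.
(a,b)_7: α=1, u≡5; β=1, v≡3 (mod 7); (5|7)=-1, (3|7)=-1; sign (−1)^1·-1^1·-1^1 = -1.
(a,b)_19: α=4, u≡12; β=1, v≡7 (mod 19); (12|19)=-1, (7|19)=+1; sign (−1)^0·-1^1·+1^4 = -1.
(a,b)_5: α=0, u≡1; β=-1, v≡2 (mod 5); (1|5)=+1, (2|5)=-1; sign (−1)^0·+1^-1·-1^0 = +1.
(a,b)_13: α=9, u≡2; β=3, v≡12 (mod 13); (2|13)=-1, (12|13)=+1; sign (−1)^0·-1^3·+1^9 = -1.
(a,b)_∞: sgn(91)=+, sgn(17290)=+, so +1.
(91, 17290 / ℚ) ramifies at {2, 7, 13, 19}: a division algebra.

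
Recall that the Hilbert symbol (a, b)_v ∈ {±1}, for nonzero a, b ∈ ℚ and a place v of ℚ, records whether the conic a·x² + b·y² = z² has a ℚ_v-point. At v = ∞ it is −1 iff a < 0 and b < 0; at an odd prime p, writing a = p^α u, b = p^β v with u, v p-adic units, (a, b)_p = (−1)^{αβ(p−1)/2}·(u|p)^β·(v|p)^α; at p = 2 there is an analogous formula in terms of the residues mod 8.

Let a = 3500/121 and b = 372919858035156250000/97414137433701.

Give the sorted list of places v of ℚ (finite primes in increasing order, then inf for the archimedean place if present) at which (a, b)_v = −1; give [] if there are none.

[5, 37]

Mod squares: a ≡ 35, b ≡ 631997. Check v ∈ {∞, 2, 3, 5, 7, 11, 13, 17, 19, 23, 29, 31, 37}.
v=7: a=7^1·(≡5), b=7^2·(≡4) mod 7; (5|7)=-1, (4|7)=+1; (−1)^{1·2·3}·(-1)^2·(+1)^1 = +1.
v=29: a=29^0·(≡4), b=29^-1·(≡19) mod 29; (4|29)=+1, (19|29)=-1; (−1)^{0·-1·14}·(+1)^-1·(-1)^0 = +1.
v=11: a=11^-2·(≡2), b=11^-6·(≡1) mod 11; (2|11)=-1, (1|11)=+1; (−1)^{-2·-6·5}·(-1)^-6·(+1)^-2 = +1.
v=13: a=13^0·(≡4), b=13^2·(≡5) mod 13; (4|13)=+1, (5|13)=-1; (−1)^{0·2·6}·(+1)^2·(-1)^0 = +1.
v=2: v_2(a)=2, v_2(b)=4; units ≡ 3, 5 (mod 8); ε·ε+αω+βω = 1·0+2·1+4·1 ≡ 0  ⇒  (a,b)_2 = +1.
v=5: a=5^3·(≡3), b=5^12·(≡2) mod 5; (3|5)=-1, (2|5)=-1; (−1)^{3·12·2}·(-1)^12·(-1)^3 = -1.
v=17: a=17^0·(≡16), b=17^-2·(≡14) mod 17; (16|17)=+1, (14|17)=-1; (−1)^{0·-2·8}·(+1)^-2·(-1)^0 = +1.
v=∞: 35 > 0 and 631997 > 0  ⇒  (a,b)_∞ = +1.
v=37: a=37^0·(≡17), b=37^1·(≡18) mod 37; (17|37)=-1, (18|37)=-1; (−1)^{0·1·18}·(-1)^1·(-1)^0 = -1.
v=19: a=19^0·(≡6), b=19^1·(≡12) mod 19; (6|19)=+1, (12|19)=-1; (−1)^{0·1·9}·(+1)^1·(-1)^0 = +1.
v=3: a=3^0·(≡2), b=3^-8·(≡2) mod 3; (2|3)=-1, (2|3)=-1; (−1)^{0·-8·1}·(-1)^-8·(-1)^0 = +1.
v=31: a=31^0·(≡1), b=31^1·(≡7) mod 31; (1|31)=+1, (7|31)=+1; (−1)^{0·1·15}·(+1)^1·(+1)^0 = +1.
v=23: a=23^0·(≡16), b=23^2·(≡2) mod 23; (16|23)=+1, (2|23)=+1; (−1)^{0·2·11}·(+1)^2·(+1)^0 = +1.
(35, 631997 / ℚ) ramifies at {5, 37}: a division algebra.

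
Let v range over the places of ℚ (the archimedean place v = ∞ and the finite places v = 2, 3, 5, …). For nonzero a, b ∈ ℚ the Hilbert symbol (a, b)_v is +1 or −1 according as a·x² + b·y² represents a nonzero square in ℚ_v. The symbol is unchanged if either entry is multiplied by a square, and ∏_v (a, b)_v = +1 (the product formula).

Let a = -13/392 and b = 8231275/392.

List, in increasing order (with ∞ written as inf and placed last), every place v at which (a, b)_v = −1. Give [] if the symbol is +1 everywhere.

Mod squares: a ≡ -26, b ≡ 658502. Check v ∈ {∞, 2, 5, 7, 13, 19, 31, 43}.
v=31: a=31^0·(≡4), b=31^1·(≡16) mod 31; (4|31)=+1, (16|31)=+1; (−1)^{0·1·15}·(+1)^1·(+1)^0 = +1.
v=5: a=5^0·(≡1), b=5^2·(≡3) mod 5; (1|5)=+1, (3|5)=-1; (−1)^{0·2·2}·(+1)^2·(-1)^0 = +1.
v=19: a=19^0·(≡10), b=19^1·(≡10) mod 19; (10|19)=-1, (10|19)=-1; (−1)^{0·1·9}·(-1)^1·(-1)^0 = -1.
v=7: a=7^-2·(≡1), b=7^-2·(≡3) mod 7; (1|7)=+1, (3|7)=-1; (−1)^{-2·-2·3}·(+1)^-2·(-1)^-2 = +1.
v=∞: -26 < 0 and 658502 > 0  ⇒  (a,b)_∞ = +1.
v=43: a=43^0·(≡6), b=43^1·(≡15) mod 43; (6|43)=+1, (15|43)=+1; (−1)^{0·1·21}·(+1)^1·(+1)^0 = +1.
v=2: v_2(a)=-3, v_2(b)=-3; units ≡ 3, 3 (mod 8); ε·ε+αω+βω = 1·1+-3·1+-3·1 ≡ 1  ⇒  (a,b)_2 = -1.
v=13: a=13^1·(≡6), b=13^1·(≡5) mod 13; (6|13)=-1, (5|13)=-1; (−1)^{1·1·6}·(-1)^1·(-1)^1 = +1.
(-26, 658502 / ℚ) ramifies at {2, 19}: a division algebra.

[2, 19]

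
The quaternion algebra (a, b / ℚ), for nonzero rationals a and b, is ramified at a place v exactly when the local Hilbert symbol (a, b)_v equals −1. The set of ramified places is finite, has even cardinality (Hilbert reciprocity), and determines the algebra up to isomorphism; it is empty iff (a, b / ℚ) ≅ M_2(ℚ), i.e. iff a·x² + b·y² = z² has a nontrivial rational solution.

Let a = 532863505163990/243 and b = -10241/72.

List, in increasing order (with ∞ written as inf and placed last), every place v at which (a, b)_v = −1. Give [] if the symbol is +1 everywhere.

(a, b) ≡ (125970, -418) mod (ℚ^×)²; places V = {2, 3, 5, 7, 11, 13, 17, 19, ∞}.
(a,b)_7: α=4, u≡3; β=2, v≡4 (mod 7); (3|7)=-1, (4|7)=+1; sign (−1)^0·-1^2·+1^4 = +1.
(a,b)_5: α=1, u≡1; β=0, v≡2 (mod 5); (1|5)=+1, (2|5)=-1; sign (−1)^0·+1^0·-1^1 = -1.
(a,b)_3: α=-5, u≡2; β=-2, v≡2 (mod 3); (2|3)=-1, (2|3)=-1; sign (−1)^0·-1^-2·-1^-5 = -1.
(a,b)_∞: sgn(125970)=+, sgn(-418)=−, so +1.
(a,b)_13: α=1, u≡11; β=0, v≡6 (mod 13); (11|13)=-1, (6|13)=-1; sign (−1)^0·-1^0·-1^1 = -1.
(a,b)_2: α=1, β=-3; u≡1, v≡7 (mod 8); ε(u)ε(v)=0·1, αω(v)=1·0, βω(u)=-3·0; sum ≡ 0  ⇒  +1.
(a,b)_11: α=4, u≡4; β=1, v≡8 (mod 11); (4|11)=+1, (8|11)=-1; sign (−1)^0·+1^1·-1^4 = +1.
(a,b)_17: α=1, u≡13; β=0, v≡11 (mod 17); (13|17)=+1, (11|17)=-1; sign (−1)^0·+1^0·-1^1 = -1.
(a,b)_19: α=3, u≡8; β=1, v≡16 (mod 19); (8|19)=-1, (16|19)=+1; sign (−1)^1·-1^1·+1^3 = +1.
|Ram(125970, -418)| = 4, even; anisotropic at {3, 5, 13, 17}.

[3, 5, 13, 17]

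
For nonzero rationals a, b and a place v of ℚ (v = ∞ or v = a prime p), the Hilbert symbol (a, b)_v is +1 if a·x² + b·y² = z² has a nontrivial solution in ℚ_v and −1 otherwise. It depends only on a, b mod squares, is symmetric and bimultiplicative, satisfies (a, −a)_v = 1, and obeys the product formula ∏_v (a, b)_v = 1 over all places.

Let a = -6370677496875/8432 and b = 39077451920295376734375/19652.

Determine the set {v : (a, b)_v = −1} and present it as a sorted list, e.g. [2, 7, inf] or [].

Mod squares: a ≡ -3454485, b ≡ 9367. Check v ∈ {∞, 2, 3, 5, 17, 19, 23, 29, 31, 43}.
v=5: a=5^5·(≡3), b=5^6·(≡3) mod 5; (3|5)=-1, (3|5)=-1; (−1)^{5·6·2}·(-1)^6·(-1)^5 = -1.
v=29: a=29^2·(≡13), b=29^5·(≡28) mod 29; (13|29)=+1, (28|29)=+1; (−1)^{2·5·14}·(+1)^5·(+1)^2 = +1.
v=∞: -3454485 < 0 and 9367 > 0  ⇒  (a,b)_∞ = +1.
v=43: a=43^2·(≡1), b=43^2·(≡21) mod 43; (1|43)=+1, (21|43)=+1; (−1)^{2·2·21}·(+1)^2·(+1)^2 = +1.
v=3: a=3^1·(≡1), b=3^8·(≡1) mod 3; (1|3)=+1, (1|3)=+1; (−1)^{1·8·1}·(+1)^8·(+1)^1 = +1.
v=2: v_2(a)=-4, v_2(b)=-2; units ≡ 3, 7 (mod 8); ε·ε+αω+βω = 1·1+-4·0+-2·1 ≡ 1  ⇒  (a,b)_2 = -1.
v=17: a=17^-1·(≡4), b=17^-3·(≡7) mod 17; (4|17)=+1, (7|17)=-1; (−1)^{-1·-3·8}·(+1)^-3·(-1)^-1 = -1.
v=19: a=19^1·(≡12), b=19^1·(≡2) mod 19; (12|19)=-1, (2|19)=-1; (−1)^{1·1·9}·(-1)^1·(-1)^1 = -1.
v=23: a=23^1·(≡8), b=23^2·(≡4) mod 23; (8|23)=+1, (4|23)=+1; (−1)^{1·2·11}·(+1)^2·(+1)^1 = +1.
v=31: a=31^-1·(≡25), b=31^0·(≡5) mod 31; (25|31)=+1, (5|31)=+1; (−1)^{-1·0·15}·(+1)^0·(+1)^-1 = +1.
(-3454485, 9367 / ℚ) ramifies at {2, 5, 17, 19}: a division algebra.

[2, 5, 17, 19]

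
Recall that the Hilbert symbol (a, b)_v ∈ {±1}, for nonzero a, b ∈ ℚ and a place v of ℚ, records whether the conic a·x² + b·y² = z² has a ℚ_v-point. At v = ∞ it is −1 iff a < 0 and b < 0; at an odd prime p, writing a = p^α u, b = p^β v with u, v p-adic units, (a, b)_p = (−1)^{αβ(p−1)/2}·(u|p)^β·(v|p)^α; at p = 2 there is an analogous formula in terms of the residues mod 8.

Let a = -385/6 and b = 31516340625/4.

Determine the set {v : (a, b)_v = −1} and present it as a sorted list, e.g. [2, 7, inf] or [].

[5, 11]

(a, b) ≡ (-2310, 105) mod (ℚ^×)²; places V = {2, 3, 5, 7, 11, ∞}.
(a,b)_3: α=-1, u≡1; β=5, v≡2 (mod 3); (1|3)=+1, (2|3)=-1; sign (−1)^1·+1^5·-1^-1 = +1.
(a,b)_5: α=1, u≡3; β=5, v≡1 (mod 5); (3|5)=-1, (1|5)=+1; sign (−1)^0·-1^5·+1^1 = -1.
(a,b)_7: α=1, u≡6; β=3, v≡4 (mod 7); (6|7)=-1, (4|7)=+1; sign (−1)^1·-1^3·+1^1 = +1.
(a,b)_2: α=-1, β=-2; u≡5, v≡1 (mod 8); ε(u)ε(v)=0·0, αω(v)=-1·0, βω(u)=-2·1; sum ≡ 0  ⇒  +1.
(a,b)_11: α=1, u≡7; β=2, v≡6 (mod 11); (7|11)=-1, (6|11)=-1; sign (−1)^0·-1^2·-1^1 = -1.
(a,b)_∞: sgn(-2310)=−, sgn(105)=+, so +1.
Ram(-2310, 105) = {5, 11}; no ℚ_5-point on the conic.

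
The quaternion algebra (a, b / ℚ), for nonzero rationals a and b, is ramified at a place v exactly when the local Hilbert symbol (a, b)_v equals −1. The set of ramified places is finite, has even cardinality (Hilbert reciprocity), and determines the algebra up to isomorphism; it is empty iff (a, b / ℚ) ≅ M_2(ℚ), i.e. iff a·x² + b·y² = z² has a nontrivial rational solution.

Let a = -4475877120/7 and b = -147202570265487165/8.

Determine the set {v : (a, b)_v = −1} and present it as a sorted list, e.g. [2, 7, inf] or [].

[2, 5, 7, 13, 19, inf]

Mod squares: a ≡ -665, b ≡ -965770. Check v ∈ {∞, 2, 3, 5, 7, 11, 13, 17, 19, 23}.
v=23: a=23^0·(≡13), b=23^1·(≡9) mod 23; (13|23)=+1, (9|23)=+1; (−1)^{0·1·11}·(+1)^1·(+1)^0 = +1.
v=7: a=7^-1·(≡6), b=7^0·(≡5) mod 7; (6|7)=-1, (5|7)=-1; (−1)^{-1·0·3}·(-1)^0·(-1)^-1 = -1.
v=2: v_2(a)=8, v_2(b)=-3; units ≡ 7, 3 (mod 8); ε·ε+αω+βω = 1·1+8·1+-3·0 ≡ 1  ⇒  (a,b)_2 = -1.
v=5: a=5^1·(≡3), b=5^1·(≡4) mod 5; (3|5)=-1, (4|5)=+1; (−1)^{1·1·2}·(-1)^1·(+1)^1 = -1.
v=11: a=11^2·(≡2), b=11^4·(≡2) mod 11; (2|11)=-1, (2|11)=-1; (−1)^{2·4·5}·(-1)^4·(-1)^2 = +1.
v=13: a=13^2·(≡8), b=13^5·(≡5) mod 13; (8|13)=-1, (5|13)=-1; (−1)^{2·5·6}·(-1)^5·(-1)^2 = -1.
v=∞: -665 < 0 and -965770 < 0  ⇒  (a,b)_∞ = -1.
v=17: a=17^0·(≡16), b=17^1·(≡15) mod 17; (16|17)=+1, (15|17)=+1; (−1)^{0·1·8}·(+1)^1·(+1)^0 = +1.
v=3: a=3^2·(≡1), b=3^6·(≡2) mod 3; (1|3)=+1, (2|3)=-1; (−1)^{2·6·1}·(+1)^6·(-1)^2 = +1.
v=19: a=19^1·(≡12), b=19^1·(≡13) mod 19; (12|19)=-1, (13|19)=-1; (−1)^{1·1·9}·(-1)^1·(-1)^1 = -1.
|Ram(-665, -965770)| = 6, even; anisotropic at {2, 5, 7, 13, 19, ∞}.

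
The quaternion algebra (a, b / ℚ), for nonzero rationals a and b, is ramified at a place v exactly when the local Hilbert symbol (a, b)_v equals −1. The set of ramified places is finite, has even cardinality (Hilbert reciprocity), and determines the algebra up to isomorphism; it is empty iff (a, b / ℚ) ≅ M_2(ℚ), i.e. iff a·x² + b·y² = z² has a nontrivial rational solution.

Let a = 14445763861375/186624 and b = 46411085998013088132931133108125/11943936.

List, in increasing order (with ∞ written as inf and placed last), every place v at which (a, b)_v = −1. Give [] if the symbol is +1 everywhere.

[5, 7, 11, 17, 19, 23]

Mod squares: a ≡ 666655, b ≡ 1612093. Check v ∈ {∞, 2, 3, 5, 7, 11, 13, 17, 19, 23, 31}.
v=23: a=23^1·(≡7), b=23^3·(≡7) mod 23; (7|23)=-1, (7|23)=-1; (−1)^{1·3·11}·(-1)^3·(-1)^1 = -1.
v=19: a=19^2·(≡14), b=19^5·(≡8) mod 19; (14|19)=-1, (8|19)=-1; (−1)^{2·5·9}·(-1)^5·(-1)^2 = -1.
v=5: a=5^3·(≡4), b=5^4·(≡3) mod 5; (4|5)=+1, (3|5)=-1; (−1)^{3·4·2}·(+1)^4·(-1)^3 = -1.
v=13: a=13^0·(≡6), b=13^2·(≡5) mod 13; (6|13)=-1, (5|13)=-1; (−1)^{0·2·6}·(-1)^2·(-1)^0 = +1.
v=2: v_2(a)=-8, v_2(b)=-14; units ≡ 7, 5 (mod 8); ε·ε+αω+βω = 1·0+-8·1+-14·0 ≡ 0  ⇒  (a,b)_2 = +1.
v=7: a=7^4·(≡5), b=7^7·(≡3) mod 7; (5|7)=-1, (3|7)=-1; (−1)^{4·7·3}·(-1)^7·(-1)^4 = -1.
v=3: a=3^-6·(≡1), b=3^-6·(≡1) mod 3; (1|3)=+1, (1|3)=+1; (−1)^{-6·-6·1}·(+1)^-6·(+1)^-6 = +1.
v=17: a=17^1·(≡1), b=17^3·(≡7) mod 17; (1|17)=+1, (7|17)=-1; (−1)^{1·3·8}·(+1)^3·(-1)^1 = -1.
v=31: a=31^1·(≡29), b=31^3·(≡19) mod 31; (29|31)=-1, (19|31)=+1; (−1)^{1·3·15}·(-1)^3·(+1)^1 = +1.
v=∞: 666655 > 0 and 1612093 > 0  ⇒  (a,b)_∞ = +1.
v=11: a=11^1·(≡10), b=11^2·(≡10) mod 11; (10|11)=-1, (10|11)=-1; (−1)^{1·2·5}·(-1)^2·(-1)^1 = -1.
(666655, 1612093 / ℚ) ramifies at {5, 7, 11, 17, 19, 23}: a division algebra.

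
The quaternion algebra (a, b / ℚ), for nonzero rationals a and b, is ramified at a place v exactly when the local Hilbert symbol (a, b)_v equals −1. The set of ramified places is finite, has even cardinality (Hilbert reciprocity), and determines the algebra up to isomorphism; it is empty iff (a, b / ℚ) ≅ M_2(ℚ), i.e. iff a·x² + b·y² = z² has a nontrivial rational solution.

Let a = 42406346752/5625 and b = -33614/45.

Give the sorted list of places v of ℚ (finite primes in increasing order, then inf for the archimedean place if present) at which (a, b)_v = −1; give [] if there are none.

[5, 11]

Mod squares: a ≡ 22, b ≡ -70. Check v ∈ {∞, 2, 3, 5, 7, 11}.
v=3: a=3^-2·(≡1), b=3^-2·(≡2) mod 3; (1|3)=+1, (2|3)=-1; (−1)^{-2·-2·1}·(+1)^-2·(-1)^-2 = +1.
v=11: a=11^1·(≡10), b=11^0·(≡2) mod 11; (10|11)=-1, (2|11)=-1; (−1)^{1·0·5}·(-1)^0·(-1)^1 = -1.
v=∞: 22 > 0 and -70 < 0  ⇒  (a,b)_∞ = +1.
v=5: a=5^-4·(≡3), b=5^-1·(≡4) mod 5; (3|5)=-1, (4|5)=+1; (−1)^{-4·-1·2}·(-1)^-1·(+1)^-4 = -1.
v=2: v_2(a)=15, v_2(b)=1; units ≡ 3, 5 (mod 8); ε·ε+αω+βω = 1·0+15·1+1·1 ≡ 0  ⇒  (a,b)_2 = +1.
v=7: a=7^6·(≡1), b=7^5·(≡4) mod 7; (1|7)=+1, (4|7)=+1; (−1)^{6·5·3}·(+1)^5·(+1)^6 = +1.
(22, -70 / ℚ) ramifies at {5, 11}: a division algebra.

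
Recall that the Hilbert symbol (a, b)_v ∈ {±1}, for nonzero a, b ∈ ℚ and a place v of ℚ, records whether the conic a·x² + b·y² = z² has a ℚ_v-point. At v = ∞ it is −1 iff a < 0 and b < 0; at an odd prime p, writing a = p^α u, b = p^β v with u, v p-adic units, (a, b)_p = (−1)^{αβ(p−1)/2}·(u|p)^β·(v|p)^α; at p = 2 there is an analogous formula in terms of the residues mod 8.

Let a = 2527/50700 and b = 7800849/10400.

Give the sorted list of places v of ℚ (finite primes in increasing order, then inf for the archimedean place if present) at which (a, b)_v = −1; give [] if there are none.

Mod squares: a ≡ 21, b ≡ 26. Check v ∈ {∞, 2, 3, 5, 7, 13, 19}.
v=13: a=13^-2·(≡5), b=13^-1·(≡8) mod 13; (5|13)=-1, (8|13)=-1; (−1)^{-2·-1·6}·(-1)^-1·(-1)^-2 = -1.
v=7: a=7^1·(≡3), b=7^4·(≡3) mod 7; (3|7)=-1, (3|7)=-1; (−1)^{1·4·3}·(-1)^4·(-1)^1 = -1.
v=2: v_2(a)=-2, v_2(b)=-5; units ≡ 5, 5 (mod 8); ε·ε+αω+βω = 0·0+-2·1+-5·1 ≡ 1  ⇒  (a,b)_2 = -1.
v=19: a=19^2·(≡8), b=19^2·(≡9) mod 19; (8|19)=-1, (9|19)=+1; (−1)^{2·2·9}·(-1)^2·(+1)^2 = +1.
v=∞: 21 > 0 and 26 > 0  ⇒  (a,b)_∞ = +1.
v=3: a=3^-1·(≡1), b=3^2·(≡2) mod 3; (1|3)=+1, (2|3)=-1; (−1)^{-1·2·1}·(+1)^2·(-1)^-1 = -1.
v=5: a=5^-2·(≡4), b=5^-2·(≡4) mod 5; (4|5)=+1, (4|5)=+1; (−1)^{-2·-2·2}·(+1)^-2·(+1)^-2 = +1.
(21, 26 / ℚ) ramifies at {2, 3, 7, 13}: a division algebra.

[2, 3, 7, 13]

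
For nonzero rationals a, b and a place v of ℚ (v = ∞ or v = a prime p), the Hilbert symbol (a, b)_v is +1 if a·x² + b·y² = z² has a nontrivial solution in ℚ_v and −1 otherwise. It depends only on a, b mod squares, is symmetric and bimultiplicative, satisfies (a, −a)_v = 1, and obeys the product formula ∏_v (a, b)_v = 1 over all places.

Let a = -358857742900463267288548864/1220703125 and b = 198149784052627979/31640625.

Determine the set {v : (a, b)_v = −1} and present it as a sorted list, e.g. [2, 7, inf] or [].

Mod squares: a ≡ -6266030, b ≡ 11339. Check v ∈ {∞, 2, 3, 5, 11, 13, 17, 23, 29, 31, 41}.
v=29: a=29^1·(≡22), b=29^1·(≡27) mod 29; (22|29)=+1, (27|29)=-1; (−1)^{1·1·14}·(+1)^1·(-1)^1 = -1.
v=17: a=17^1·(≡2), b=17^1·(≡4) mod 17; (2|17)=+1, (4|17)=+1; (−1)^{1·1·8}·(+1)^1·(+1)^1 = +1.
v=11: a=11^4·(≡7), b=11^2·(≡4) mod 11; (7|11)=-1, (4|11)=+1; (−1)^{4·2·5}·(-1)^2·(+1)^4 = +1.
v=41: a=41^3·(≡9), b=41^2·(≡23) mod 41; (9|41)=+1, (23|41)=+1; (−1)^{3·2·20}·(+1)^2·(+1)^3 = +1.
v=23: a=23^4·(≡20), b=23^3·(≡21) mod 23; (20|23)=-1, (21|23)=-1; (−1)^{4·3·11}·(-1)^3·(-1)^4 = -1.
v=13: a=13^2·(≡4), b=13^2·(≡12) mod 13; (4|13)=+1, (12|13)=+1; (−1)^{2·2·6}·(+1)^2·(+1)^2 = +1.
v=5: a=5^-13·(≡1), b=5^-8·(≡4) mod 5; (1|5)=+1, (4|5)=+1; (−1)^{-13·-8·2}·(+1)^-8·(+1)^-13 = +1.
v=3: a=3^0·(≡1), b=3^-4·(≡2) mod 3; (1|3)=+1, (2|3)=-1; (−1)^{0·-4·1}·(+1)^-4·(-1)^0 = +1.
v=∞: -6266030 < 0 and 11339 > 0  ⇒  (a,b)_∞ = +1.
v=31: a=31^3·(≡13), b=31^2·(≡21) mod 31; (13|31)=-1, (21|31)=-1; (−1)^{3·2·15}·(-1)^2·(-1)^3 = -1.
v=2: v_2(a)=9, v_2(b)=0; units ≡ 1, 3 (mod 8); ε·ε+αω+βω = 0·1+9·1+0·0 ≡ 1  ⇒  (a,b)_2 = -1.
(-6266030, 11339 / ℚ) ramifies at {2, 23, 29, 31}: a division algebra.

[2, 23, 29, 31]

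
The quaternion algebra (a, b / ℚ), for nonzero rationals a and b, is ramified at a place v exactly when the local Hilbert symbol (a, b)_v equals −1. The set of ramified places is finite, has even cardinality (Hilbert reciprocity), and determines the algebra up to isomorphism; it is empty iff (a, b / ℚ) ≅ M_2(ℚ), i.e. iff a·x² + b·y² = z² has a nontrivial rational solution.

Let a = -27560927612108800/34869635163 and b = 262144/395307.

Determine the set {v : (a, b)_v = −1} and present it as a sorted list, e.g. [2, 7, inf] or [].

[17, 41]

(a, b) ≡ (-1005771, 3) mod (ℚ^×)²; places V = {2, 3, 5, 7, 11, 13, 17, 37, 41, ∞}.
(a,b)_13: α=1, u≡3; β=0, v≡4 (mod 13); (3|13)=+1, (4|13)=+1; sign (−1)^0·+1^0·+1^1 = +1.
(a,b)_2: α=26, β=18; u≡5, v≡3 (mod 8); ε(u)ε(v)=0·1, αω(v)=26·1, βω(u)=18·1; sum ≡ 0  ⇒  +1.
(a,b)_11: α=-6, u≡9; β=-4, v≡5 (mod 11); (9|11)=+1, (5|11)=+1; sign (−1)^0·+1^-4·+1^-6 = +1.
(a,b)_7: α=2, u≡5; β=0, v≡5 (mod 7); (5|7)=-1, (5|7)=-1; sign (−1)^0·-1^0·-1^2 = +1.
(a,b)_17: α=1, u≡3; β=0, v≡12 (mod 17); (3|17)=-1, (12|17)=-1; sign (−1)^0·-1^0·-1^1 = -1.
(a,b)_41: α=1, u≡6; β=0, v≡28 (mod 41); (6|41)=-1, (28|41)=-1; sign (−1)^0·-1^0·-1^1 = -1.
(a,b)_37: α=1, u≡26; β=0, v≡1 (mod 37); (26|37)=+1, (1|37)=+1; sign (−1)^0·+1^0·+1^1 = +1.
(a,b)_5: α=2, u≡1; β=0, v≡2 (mod 5); (1|5)=+1, (2|5)=-1; sign (−1)^0·+1^0·-1^2 = +1.
(a,b)_3: α=-9, u≡2; β=-3, v≡1 (mod 3); (2|3)=-1, (1|3)=+1; sign (−1)^1·-1^-3·+1^-9 = +1.
(a,b)_∞: sgn(-1005771)=−, sgn(3)=+, so +1.
Ram(-1005771, 3) = {17, 41}; no ℚ_17-point on the conic.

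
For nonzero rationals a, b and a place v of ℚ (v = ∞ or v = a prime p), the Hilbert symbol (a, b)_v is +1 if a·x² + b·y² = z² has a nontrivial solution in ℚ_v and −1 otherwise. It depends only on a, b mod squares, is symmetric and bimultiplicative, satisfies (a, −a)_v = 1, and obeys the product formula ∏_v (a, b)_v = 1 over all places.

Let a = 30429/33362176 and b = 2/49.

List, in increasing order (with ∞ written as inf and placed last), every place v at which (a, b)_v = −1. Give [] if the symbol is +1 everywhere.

(a, b) ≡ (69, 2) mod (ℚ^×)²; places V = {2, 3, 7, 19, 23, ∞}.
(a,b)_19: α=-4, u≡18; β=0, v≡14 (mod 19); (18|19)=-1, (14|19)=-1; sign (−1)^0·-1^0·-1^-4 = +1.
(a,b)_23: α=1, u≡9; β=0, v≡16 (mod 23); (9|23)=+1, (16|23)=+1; sign (−1)^0·+1^0·+1^1 = +1.
(a,b)_7: α=2, u≡5; β=-2, v≡2 (mod 7); (5|7)=-1, (2|7)=+1; sign (−1)^0·-1^-2·+1^2 = +1.
(a,b)_2: α=-8, β=1; u≡5, v≡1 (mod 8); ε(u)ε(v)=0·0, αω(v)=-8·0, βω(u)=1·1; sum ≡ 1  ⇒  -1.
(a,b)_∞: sgn(69)=+, sgn(2)=+, so +1.
(a,b)_3: α=3, u≡2; β=0, v≡2 (mod 3); (2|3)=-1, (2|3)=-1; sign (−1)^0·-1^0·-1^3 = -1.
Ram(69, 2) = {2, 3}; no ℚ_2-point on the conic.

[2, 3]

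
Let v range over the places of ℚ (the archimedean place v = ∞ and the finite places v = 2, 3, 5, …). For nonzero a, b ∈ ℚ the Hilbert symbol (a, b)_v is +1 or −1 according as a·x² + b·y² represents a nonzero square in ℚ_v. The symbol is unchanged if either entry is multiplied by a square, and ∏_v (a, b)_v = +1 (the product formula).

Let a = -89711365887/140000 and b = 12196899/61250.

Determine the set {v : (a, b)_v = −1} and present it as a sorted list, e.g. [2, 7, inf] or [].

[]

(a, b) ≡ (-2002, 22) mod (ℚ^×)²; places V = {2, 3, 5, 7, 11, 13, 23, ∞}.
(a,b)_5: α=-4, u≡2; β=-4, v≡3 (mod 5); (2|5)=-1, (3|5)=-1; sign (−1)^0·-1^-4·-1^-4 = +1.
(a,b)_2: α=-5, β=-1; u≡7, v≡3 (mod 8); ε(u)ε(v)=1·1, αω(v)=-5·1, βω(u)=-1·0; sum ≡ 0  ⇒  +1.
(a,b)_3: α=4, u≡2; β=8, v≡1 (mod 3); (2|3)=-1, (1|3)=+1; sign (−1)^0·-1^8·+1^4 = +1.
(a,b)_∞: sgn(-2002)=−, sgn(22)=+, so +1.
(a,b)_7: α=-1, u≡4; β=-2, v≡2 (mod 7); (4|7)=+1, (2|7)=+1; sign (−1)^0·+1^-2·+1^-1 = +1.
(a,b)_13: α=1, u≡2; β=2, v≡3 (mod 13); (2|13)=-1, (3|13)=+1; sign (−1)^0·-1^2·+1^1 = +1.
(a,b)_23: α=2, u≡21; β=0, v≡22 (mod 23); (21|23)=-1, (22|23)=-1; sign (−1)^0·-1^0·-1^2 = +1.
(a,b)_11: α=5, u≡1; β=1, v≡10 (mod 11); (1|11)=+1, (10|11)=-1; sign (−1)^1·+1^1·-1^5 = +1.
Every local symbol is +1, so the conic -2002·x² + 22·y² = z² has ℚ_v-points for all v and hence a ℚ-point; (a, b / ℚ) ≅ M_2(ℚ).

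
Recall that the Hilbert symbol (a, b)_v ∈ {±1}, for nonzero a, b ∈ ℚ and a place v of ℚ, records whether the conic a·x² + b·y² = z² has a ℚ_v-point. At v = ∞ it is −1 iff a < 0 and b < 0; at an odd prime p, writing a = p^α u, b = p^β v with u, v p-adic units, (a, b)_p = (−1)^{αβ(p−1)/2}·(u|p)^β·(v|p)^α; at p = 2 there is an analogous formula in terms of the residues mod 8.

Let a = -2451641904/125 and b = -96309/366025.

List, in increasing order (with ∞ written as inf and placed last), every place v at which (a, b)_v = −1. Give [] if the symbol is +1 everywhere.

(a, b) ≡ (-9458495, -1189) mod (ℚ^×)²; places V = {2, 3, 5, 11, 29, 37, 41, 43, ∞}.
(a,b)_2: α=4, β=0; u≡1, v≡3 (mod 8); ε(u)ε(v)=0·1, αω(v)=4·1, βω(u)=0·0; sum ≡ 0  ⇒  +1.
(a,b)_37: α=1, u≡19; β=0, v≡23 (mod 37); (19|37)=-1, (23|37)=-1; sign (−1)^0·-1^0·-1^1 = -1.
(a,b)_3: α=4, u≡1; β=4, v≡2 (mod 3); (1|3)=+1, (2|3)=-1; sign (−1)^0·+1^4·-1^4 = +1.
(a,b)_29: α=1, u≡10; β=1, v≡19 (mod 29); (10|29)=-1, (19|29)=-1; sign (−1)^0·-1^1·-1^1 = +1.
(a,b)_5: α=-3, u≡1; β=-2, v≡1 (mod 5); (1|5)=+1, (1|5)=+1; sign (−1)^0·+1^-2·+1^-3 = +1.
(a,b)_∞: sgn(-9458495)=−, sgn(-1189)=−, so -1.
(a,b)_43: α=1, u≡6; β=0, v≡6 (mod 43); (6|43)=+1, (6|43)=+1; sign (−1)^0·+1^0·+1^1 = +1.
(a,b)_41: α=1, u≡30; β=1, v≡13 (mod 41); (30|41)=-1, (13|41)=-1; sign (−1)^0·-1^1·-1^1 = +1.
(a,b)_11: α=0, u≡9; β=-4, v≡6 (mod 11); (9|11)=+1, (6|11)=-1; sign (−1)^0·+1^-4·-1^0 = +1.
(-9458495, -1189 / ℚ) ramifies at {37, ∞}: a division algebra.

[37, inf]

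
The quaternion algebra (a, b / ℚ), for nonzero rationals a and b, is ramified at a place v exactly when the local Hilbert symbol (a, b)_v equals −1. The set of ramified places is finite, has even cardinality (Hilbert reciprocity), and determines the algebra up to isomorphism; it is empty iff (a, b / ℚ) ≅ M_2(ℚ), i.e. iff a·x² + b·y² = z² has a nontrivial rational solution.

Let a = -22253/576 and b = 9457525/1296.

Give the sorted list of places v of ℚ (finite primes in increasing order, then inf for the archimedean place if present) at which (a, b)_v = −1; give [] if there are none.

[7, 11]

(a, b) ≡ (-77, 1309) mod (ℚ^×)²; places V = {2, 3, 5, 7, 11, 17, ∞}.
(a,b)_2: α=-6, β=-4; u≡3, v≡5 (mod 8); ε(u)ε(v)=1·0, αω(v)=-6·1, βω(u)=-4·1; sum ≡ 0  ⇒  +1.
(a,b)_11: α=1, u≡3; β=1, v≡9 (mod 11); (3|11)=+1, (9|11)=+1; sign (−1)^1·+1^1·+1^1 = -1.
(a,b)_17: α=2, u≡13; β=3, v≡1 (mod 17); (13|17)=+1, (1|17)=+1; sign (−1)^0·+1^3·+1^2 = +1.
(a,b)_7: α=1, u≡3; β=1, v≡5 (mod 7); (3|7)=-1, (5|7)=-1; sign (−1)^1·-1^1·-1^1 = -1.
(a,b)_3: α=-2, u≡1; β=-4, v≡1 (mod 3); (1|3)=+1, (1|3)=+1; sign (−1)^0·+1^-4·+1^-2 = +1.
(a,b)_5: α=0, u≡2; β=2, v≡1 (mod 5); (2|5)=-1, (1|5)=+1; sign (−1)^0·-1^2·+1^0 = +1.
(a,b)_∞: sgn(-77)=−, sgn(1309)=+, so +1.
(-77, 1309 / ℚ) ramifies at {7, 11}: a division algebra.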